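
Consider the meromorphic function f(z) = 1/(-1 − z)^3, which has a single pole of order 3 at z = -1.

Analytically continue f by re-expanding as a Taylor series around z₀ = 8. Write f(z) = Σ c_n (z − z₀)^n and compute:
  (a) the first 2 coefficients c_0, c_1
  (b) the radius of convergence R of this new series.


Let w = z − z₀, so z = z₀ + w.
Then -1 − z = -1 − (z₀ + w) = (-1 − z₀) − w = -9 − w.
f(z) = 1/(-9 − w)^3 = (1/(-9)^3) · (1 − w/(-9))^{−3}.
By the binomial series (1−u)^{−3} = Σ_{n≥0} C(n+2, 2) u^n for |u|<1, with u = w/(-9):
  c_n = C(n+2, 2) / (-9)^(n+3).
  c_0 = 1/(-9)^3 = -1/729.
  c_1 = 3/(-9)^4 = 1/2187.
The series is valid for |w/d| < 1, i.e. |z − z₀| < |d|.
Radius of convergence: R = |-1 − z₀| = |-9| = 9 (distance from z₀ to the singularity z = -1).

c_0 = -1/729, c_1 = 1/2187; R = 9.


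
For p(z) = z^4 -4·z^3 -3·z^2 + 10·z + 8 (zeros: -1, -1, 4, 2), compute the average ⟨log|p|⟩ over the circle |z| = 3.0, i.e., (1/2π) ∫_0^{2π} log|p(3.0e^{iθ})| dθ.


Zeros: -1, -1, 2, 4; r = 3.0.
Inside |z| < r: -1, -1, 2. Outside (|z| ≥ r): 4.
p(0) = 8, so log|p(0)| = log(8) = 2.0794.
Apply Jensen: I(r) = log|p(0)| + Σ_k log(r/|z_k|), summed over zeros inside |z| < r.
  log(r/|z_k|) for z_k = -1: log(3.0/1) = 1.0986
  log(r/|z_k|) for z_k = -1: log(3.0/1) = 1.0986
  log(r/|z_k|) for z_k = 2: log(3.0/2) = 0.4055
  Outside zeros (4) contribute nothing to the Jensen sum.
Sum over inside zeros: 2.6027.
I(r) = log|p(0)| + (inside sum) = 2.0794 + 2.6027 = 4.6821.
Note: since some zeros are outside |z| ≤ r, the simplified n·log(r) form does NOT apply — only the inside zeros contribute.

I(r) ≈ 4.6821.


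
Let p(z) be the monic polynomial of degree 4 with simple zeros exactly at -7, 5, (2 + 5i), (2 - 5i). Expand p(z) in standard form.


The polynomial is p(z) = ∏_{α ∈ S} (z − α), where S = {-7, 5, (2 + 5i), (2 - 5i)}.
Expanding the product yields: p(z) = z^4 -2·z^3 -14·z^2 + 198·z -1015.
Note conjugate pairs combine to real quadratics: (z − (2+5i))(z − (2−5i)) = z² − 4z + 29.
The resulting polynomial has degree 4 and real coefficients as required.

p(z) = z^4 -2·z^3 -14·z^2 + 198·z -1015.


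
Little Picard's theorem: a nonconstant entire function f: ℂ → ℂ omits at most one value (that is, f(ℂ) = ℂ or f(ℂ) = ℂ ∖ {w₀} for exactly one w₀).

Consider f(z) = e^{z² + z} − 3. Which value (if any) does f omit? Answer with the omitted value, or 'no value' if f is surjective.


Little Picard bounds the complement of f(ℂ) to at most one point.
The exponent g(z) = z² + z is a nonconstant polynomial, hence surjective onto ℂ. So e^{g(z)} takes every value in {e^w : w ∈ ℂ} = ℂ ∖ {0}. Adding -3 shifts the range to ℂ ∖ {-3}. f omits exactly -3.

Omitted value: -3.


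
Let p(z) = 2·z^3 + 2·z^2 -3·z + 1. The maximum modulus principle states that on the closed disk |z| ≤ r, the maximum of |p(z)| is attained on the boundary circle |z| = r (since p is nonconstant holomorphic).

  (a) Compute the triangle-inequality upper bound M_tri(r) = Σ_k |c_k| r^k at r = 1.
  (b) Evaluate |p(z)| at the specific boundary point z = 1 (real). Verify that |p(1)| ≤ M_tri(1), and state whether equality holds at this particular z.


Coefficients: c_0 = 1, c_1 = -3, c_2 = 2, c_3 = 2. Radius r = 1.
Part (a). Triangle bound: M_tri(r) = Σ_k |c_k| r^k
  = |1|·1^0 + |-3|·1^1 + |2|·1^2 + |2|·1^3
  = 1 + 3 + 2 + 2 = 8.
This bounds M(r) := max_{|z|=r} |p(z)| from above; equality holds iff all terms c_k z^k can be made to align in phase at a single z on |z|=r.
Part (b). At z = 1 (real, on the circle |z| = r):
  p(1) = (1)·1^0 + (-3)·1^1 + (2)·1^2 + (2)·1^3 = 2.
  |p(1)| = 2.
Check: |p(1)| = 2 ≤ 8 = M_tri(1). ✓ Equality does not hold at z = 1 (the coefficients have mixed signs, so the terms do not all align in phase there).

M_tri(1) = 8; |p(1)| = 2; equality at z=1: no.


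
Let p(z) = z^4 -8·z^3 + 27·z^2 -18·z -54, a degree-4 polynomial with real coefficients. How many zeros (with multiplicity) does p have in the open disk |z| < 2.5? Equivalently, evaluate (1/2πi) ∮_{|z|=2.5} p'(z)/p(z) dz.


The zeros of p are: 3, (3 + 3i), (3 - 3i), -1.
Their magnitudes are: 3, 4.243, 4.243, 1.
Zeros with |z| < R = 2.5: -1.
Count = 1.
By the argument principle, (1/2πi) ∮_{|z|=R} p'(z)/p(z) dz equals exactly this count.

Number of zeros inside |z| < 2.5: 1.


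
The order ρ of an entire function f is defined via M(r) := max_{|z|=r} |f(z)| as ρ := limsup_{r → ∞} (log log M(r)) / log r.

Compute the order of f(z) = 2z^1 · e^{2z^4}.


M(r) = max_{|z|=r} |2|·|z|^1·|e^{2z^4}| = 2·r^1 · e^{2r^4} (the factors attain their maxima compatibly on |z|=r). Then log M(r) = log 2 + 1·log r + 2r^4, dominated by the last term, so log log M(r) ~ 4·log r. The polynomial factor 2z^1 contributes only a log r term and does not affect the order. ρ = 4.
Therefore ρ = 4.

Order ρ = 4.


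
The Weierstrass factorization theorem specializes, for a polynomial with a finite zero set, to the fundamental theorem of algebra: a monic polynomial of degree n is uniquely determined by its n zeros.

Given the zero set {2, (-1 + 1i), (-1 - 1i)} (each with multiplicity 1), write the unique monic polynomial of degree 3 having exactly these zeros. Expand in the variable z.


The polynomial is p(z) = ∏_{α ∈ S} (z − α), where S = {2, (-1 + 1i), (-1 - 1i)}.
Expanding the product yields: p(z) = z^3 -2·z -4.
Note conjugate pairs combine to real quadratics: (z − (-1+1i))(z − (-1−1i)) = z² + 2z + 2.
The resulting polynomial has degree 3 and real coefficients as required.

p(z) = z^3 -2·z -4.


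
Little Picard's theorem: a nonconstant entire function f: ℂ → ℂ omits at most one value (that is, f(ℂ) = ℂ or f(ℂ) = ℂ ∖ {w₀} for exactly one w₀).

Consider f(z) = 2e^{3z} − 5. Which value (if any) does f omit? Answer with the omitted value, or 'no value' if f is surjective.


Little Picard bounds the complement of f(ℂ) to at most one point.
e^{3z} is never zero on ℂ, so 2·e^{3z} takes every value in ℂ ∖ {0}. Adding -5 shifts the range to ℂ ∖ {-5}. Thus f omits exactly the value -5.

Omitted value: -5.


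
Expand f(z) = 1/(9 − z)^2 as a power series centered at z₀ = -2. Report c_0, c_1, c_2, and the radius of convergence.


Let w = z − z₀, so z = z₀ + w.
Then 9 − z = 9 − (z₀ + w) = (9 − z₀) − w = 11 − w.
f(z) = 1/(11 − w)^2 = (1/(11)^2) · (1 − w/(11))^{−2}.
By the binomial series (1−u)^{−2} = Σ_{n≥0} C(n+1, 1) u^n for |u|<1, with u = w/(11):
  c_n = C(n+1, 1) / (11)^(n+2).
  c_0 = 1/(11)^2 = 1/121.
  c_1 = 2/(11)^3 = 2/1331.
  c_2 = 3/(11)^4 = 3/14641.
The series is valid for |w/d| < 1, i.e. |z − z₀| < |d|.
Radius of convergence: R = |9 − z₀| = |11| = 11 (distance from z₀ to the singularity z = 9).

c_0 = 1/121, c_1 = 2/1331, c_2 = 3/14641; R = 11.


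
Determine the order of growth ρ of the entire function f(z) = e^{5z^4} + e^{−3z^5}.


Each summand is entire of order 4 and 5 respectively (as in the single-exponential case). The order of a sum is at most the max of the orders, so ρ ≤ 5. For the lower bound: on |z|=r choose arg z so that -3z^5 is real positive; then |e^{-3z^5}| = e^{3r^5} while |e^{5z^4}| ≤ e^{5r^4} = o(e^{3r^5}). So |f| ≥ e^{3r^5}(1 − o(1)) and ρ ≥ 5. Hence ρ = max(4, 5) = 5.
Therefore ρ = 5.

Order ρ = 5.


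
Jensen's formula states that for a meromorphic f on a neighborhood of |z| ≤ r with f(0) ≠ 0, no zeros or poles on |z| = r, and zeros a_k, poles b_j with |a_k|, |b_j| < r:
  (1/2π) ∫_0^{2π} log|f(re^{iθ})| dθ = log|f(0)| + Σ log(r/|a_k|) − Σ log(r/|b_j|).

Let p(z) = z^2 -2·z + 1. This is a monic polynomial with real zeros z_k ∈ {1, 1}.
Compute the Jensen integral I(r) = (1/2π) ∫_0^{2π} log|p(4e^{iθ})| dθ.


Zeros: 1, 1; r = 4.
Inside |z| < r: 1, 1. Outside (|z| ≥ r): ∅.
p(0) = 1, so log|p(0)| = log(1) = 0.0000.
Apply Jensen: I(r) = log|p(0)| + Σ_k log(r/|z_k|), summed over zeros inside |z| < r.
  log(r/|z_k|) for z_k = 1: log(4/1) = 1.3863
  log(r/|z_k|) for z_k = 1: log(4/1) = 1.3863
Sum over inside zeros: 2.7726.
I(r) = log|p(0)| + (inside sum) = 0.0000 + 2.7726 = 2.7726.
Closed form (all zeros inside, monic): I(r) = n·log(r) = 2·log(4) = 2.7726. ✓

I(r) ≈ 2.7726.


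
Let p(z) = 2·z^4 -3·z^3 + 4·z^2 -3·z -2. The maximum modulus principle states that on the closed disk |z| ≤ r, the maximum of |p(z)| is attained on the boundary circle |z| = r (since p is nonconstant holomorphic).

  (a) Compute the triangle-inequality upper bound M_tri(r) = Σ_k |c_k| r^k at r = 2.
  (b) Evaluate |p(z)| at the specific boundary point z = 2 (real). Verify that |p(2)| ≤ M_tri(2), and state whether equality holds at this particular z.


Coefficients: c_0 = -2, c_1 = -3, c_2 = 4, c_3 = -3, c_4 = 2. Radius r = 2.
Part (a). Triangle bound: M_tri(r) = Σ_k |c_k| r^k
  = |-2|·2^0 + |-3|·2^1 + |4|·2^2 + |-3|·2^3 + |2|·2^4
  = 2 + 6 + 16 + 24 + 32 = 80.
This bounds M(r) := max_{|z|=r} |p(z)| from above; equality holds iff all terms c_k z^k can be made to align in phase at a single z on |z|=r.
Part (b). At z = 2 (real, on the circle |z| = r):
  p(2) = (-2)·2^0 + (-3)·2^1 + (4)·2^2 + (-3)·2^3 + (2)·2^4 = 16.
  |p(2)| = 16.
Check: |p(2)| = 16 ≤ 80 = M_tri(2). ✓ Equality does not hold at z = 2 (the coefficients have mixed signs, so the terms do not all align in phase there).

M_tri(2) = 80; |p(2)| = 16; equality at z=2: no.


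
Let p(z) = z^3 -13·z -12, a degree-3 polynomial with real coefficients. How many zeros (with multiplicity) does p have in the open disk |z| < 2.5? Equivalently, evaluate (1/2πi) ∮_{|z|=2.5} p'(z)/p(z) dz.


The zeros of p are: -1, 4, -3.
Their magnitudes are: 1, 4, 3.
Zeros with |z| < R = 2.5: -1.
Count = 1.
By the argument principle, (1/2πi) ∮_{|z|=R} p'(z)/p(z) dz equals exactly this count.

Number of zeros inside |z| < 2.5: 1.


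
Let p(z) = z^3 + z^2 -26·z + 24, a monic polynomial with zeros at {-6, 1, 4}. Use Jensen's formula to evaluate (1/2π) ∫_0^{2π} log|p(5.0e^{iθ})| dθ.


Zeros: -6, 1, 4; r = 5.0.
Inside |z| < r: 1, 4. Outside (|z| ≥ r): -6.
p(0) = 24, so log|p(0)| = log(24) = 3.1781.
Apply Jensen: I(r) = log|p(0)| + Σ_k log(r/|z_k|), summed over zeros inside |z| < r.
  log(r/|z_k|) for z_k = 1: log(5.0/1) = 1.6094
  log(r/|z_k|) for z_k = 4: log(5.0/4) = 0.2231
  Outside zeros (-6) contribute nothing to the Jensen sum.
Sum over inside zeros: 1.8326.
I(r) = log|p(0)| + (inside sum) = 3.1781 + 1.8326 = 5.0106.
Note: since some zeros are outside |z| ≤ r, the simplified n·log(r) form does NOT apply — only the inside zeros contribute.

I(r) ≈ 5.0106.


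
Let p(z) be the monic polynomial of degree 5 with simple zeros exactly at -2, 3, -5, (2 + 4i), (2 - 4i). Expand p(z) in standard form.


The polynomial is p(z) = ∏_{α ∈ S} (z − α), where S = {-2, 3, -5, (2 + 4i), (2 - 4i)}.
Expanding the product yields: p(z) = z^5 -7·z^3 + 94·z^2 -100·z -600.
Note conjugate pairs combine to real quadratics: (z − (2+4i))(z − (2−4i)) = z² − 4z + 20.
The resulting polynomial has degree 5 and real coefficients as required.

p(z) = z^5 -7·z^3 + 94·z^2 -100·z -600.


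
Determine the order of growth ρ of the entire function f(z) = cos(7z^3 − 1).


Write cos(w) = (e^{iw} ± e^{−iw})/(2 or 2i), so |cos(w)| ≤ e^{|w|}. With w = 7z^3 − 1, |w| ≤ 7r^3 + 1 on |z|=r, giving M(r) ≤ e^{7r^3 + 1} and ρ ≤ 3. For the lower bound, choose z on |z|=r with 7z^3 purely imaginary of modulus 7r^3; then |cos(7z^3 − 1)| grows like e^{7r^3}/2, so ρ ≥ 3. Hence ρ = 3.
Therefore ρ = 3.

Order ρ = 3.


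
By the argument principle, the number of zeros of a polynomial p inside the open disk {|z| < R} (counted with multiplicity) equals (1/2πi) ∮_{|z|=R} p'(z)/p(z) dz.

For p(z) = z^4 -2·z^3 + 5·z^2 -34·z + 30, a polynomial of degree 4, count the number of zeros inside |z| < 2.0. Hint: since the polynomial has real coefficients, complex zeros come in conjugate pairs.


The zeros of p are: 3, 1, (-1 + 3i), (-1 - 3i).
Their magnitudes are: 3, 1, 3.162, 3.162.
Zeros with |z| < R = 2.0: 1.
Count = 1.
By the argument principle, (1/2πi) ∮_{|z|=R} p'(z)/p(z) dz equals exactly this count.

Number of zeros inside |z| < 2.0: 1.


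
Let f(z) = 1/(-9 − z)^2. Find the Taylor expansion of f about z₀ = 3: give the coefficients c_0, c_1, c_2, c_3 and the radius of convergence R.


Let w = z − z₀, so z = z₀ + w.
Then -9 − z = -9 − (z₀ + w) = (-9 − z₀) − w = -12 − w.
f(z) = 1/(-12 − w)^2 = (1/(-12)^2) · (1 − w/(-12))^{−2}.
By the binomial series (1−u)^{−2} = Σ_{n≥0} C(n+1, 1) u^n for |u|<1, with u = w/(-12):
  c_n = C(n+1, 1) / (-12)^(n+2).
  c_0 = 1/(-12)^2 = 1/144.
  c_1 = 2/(-12)^3 = -1/864.
  c_2 = 3/(-12)^4 = 1/6912.
  c_3 = 4/(-12)^5 = -1/62208.
The series is valid for |w/d| < 1, i.e. |z − z₀| < |d|.
Radius of convergence: R = |-9 − z₀| = |-12| = 12 (distance from z₀ to the singularity z = -9).

c_0 = 1/144, c_1 = -1/864, c_2 = 1/6912, c_3 = -1/62208; R = 12.


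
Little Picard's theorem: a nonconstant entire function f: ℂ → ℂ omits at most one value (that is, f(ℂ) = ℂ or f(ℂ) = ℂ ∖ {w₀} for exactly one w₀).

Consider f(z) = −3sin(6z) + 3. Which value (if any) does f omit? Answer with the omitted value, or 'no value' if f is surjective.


Little Picard bounds the complement of f(ℂ) to at most one point.
sin is entire and surjective onto ℂ: for every w ∈ ℂ, sin(ζ) = w has a solution ζ ∈ ℂ (e.g., via the complex inverse arcsin). With ζ = 6z this gives z = ζ/(6). Then -3·sin(6z) takes every value in -3·ℂ = ℂ, and adding 3 is a bijection of ℂ. So f is surjective and omits no value. (Note: only on the real line is sin bounded by [−1, 1].)

Omitted value: no value.


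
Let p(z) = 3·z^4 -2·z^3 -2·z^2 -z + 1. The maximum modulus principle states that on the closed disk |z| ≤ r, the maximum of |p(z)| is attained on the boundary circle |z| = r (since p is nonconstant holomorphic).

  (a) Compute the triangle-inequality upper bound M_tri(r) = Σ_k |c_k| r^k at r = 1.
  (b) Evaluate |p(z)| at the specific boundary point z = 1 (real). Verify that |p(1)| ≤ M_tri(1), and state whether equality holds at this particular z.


Coefficients: c_0 = 1, c_1 = -1, c_2 = -2, c_3 = -2, c_4 = 3. Radius r = 1.
Part (a). Triangle bound: M_tri(r) = Σ_k |c_k| r^k
  = |1|·1^0 + |-1|·1^1 + |-2|·1^2 + |-2|·1^3 + |3|·1^4
  = 1 + 1 + 2 + 2 + 3 = 9.
This bounds M(r) := max_{|z|=r} |p(z)| from above; equality holds iff all terms c_k z^k can be made to align in phase at a single z on |z|=r.
Part (b). At z = 1 (real, on the circle |z| = r):
  p(1) = (1)·1^0 + (-1)·1^1 + (-2)·1^2 + (-2)·1^3 + (3)·1^4 = -1.
  |p(1)| = 1.
Check: |p(1)| = 1 ≤ 9 = M_tri(1). ✓ Equality does not hold at z = 1 (the coefficients have mixed signs, so the terms do not all align in phase there).

M_tri(1) = 9; |p(1)| = 1; equality at z=1: no.


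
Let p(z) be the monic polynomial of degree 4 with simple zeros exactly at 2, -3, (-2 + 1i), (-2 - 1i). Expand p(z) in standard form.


The polynomial is p(z) = ∏_{α ∈ S} (z − α), where S = {2, -3, (-2 + 1i), (-2 - 1i)}.
Expanding the product yields: p(z) = z^4 + 5·z^3 + 3·z^2 -19·z -30.
Note conjugate pairs combine to real quadratics: (z − (-2+1i))(z − (-2−1i)) = z² + 4z + 5.
The resulting polynomial has degree 4 and real coefficients as required.

p(z) = z^4 + 5·z^3 + 3·z^2 -19·z -30.


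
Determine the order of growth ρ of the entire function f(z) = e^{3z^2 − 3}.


|e^{3z^2 − 3}| = e^{Re(3·z^2) + -3} ≤ e^{3|z|^2 + -3} = e^{3r^2 + -3} on |z| = r, so ρ ≤ 2. Choosing z on |z|=r so that 3·z^2 is real positive (always possible by picking arg z appropriately) gives |f(z)| = e^{3r^2 + -3}, matching the bound. The additive constant -3 does not affect log log M(r) ~ 2·log r. Hence ρ = 2.
Therefore ρ = 2.

Order ρ = 2.


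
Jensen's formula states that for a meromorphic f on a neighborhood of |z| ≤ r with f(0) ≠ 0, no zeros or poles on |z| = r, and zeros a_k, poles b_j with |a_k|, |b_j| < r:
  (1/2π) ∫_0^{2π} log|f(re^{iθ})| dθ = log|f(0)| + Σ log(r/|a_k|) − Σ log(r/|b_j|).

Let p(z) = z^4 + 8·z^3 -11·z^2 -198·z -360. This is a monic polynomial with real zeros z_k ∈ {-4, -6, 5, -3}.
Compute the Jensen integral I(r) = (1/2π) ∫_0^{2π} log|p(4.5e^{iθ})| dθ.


Zeros: -6, -4, -3, 5; r = 4.5.
Inside |z| < r: -4, -3. Outside (|z| ≥ r): -6, 5.
p(0) = -360, so log|p(0)| = log(360) = 5.8861.
Apply Jensen: I(r) = log|p(0)| + Σ_k log(r/|z_k|), summed over zeros inside |z| < r.
  log(r/|z_k|) for z_k = -4: log(4.5/4) = 0.1178
  log(r/|z_k|) for z_k = -3: log(4.5/3) = 0.4055
  Outside zeros (-6, 5) contribute nothing to the Jensen sum.
Sum over inside zeros: 0.5232.
I(r) = log|p(0)| + (inside sum) = 5.8861 + 0.5232 = 6.4094.
Note: since some zeros are outside |z| ≤ r, the simplified n·log(r) form does NOT apply — only the inside zeros contribute.

I(r) ≈ 6.4094.


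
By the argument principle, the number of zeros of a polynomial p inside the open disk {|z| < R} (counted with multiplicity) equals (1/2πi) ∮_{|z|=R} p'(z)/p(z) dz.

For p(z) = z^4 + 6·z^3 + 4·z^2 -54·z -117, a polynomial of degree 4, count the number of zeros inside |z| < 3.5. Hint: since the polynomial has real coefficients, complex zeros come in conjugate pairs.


The zeros of p are: -3, (-3 + 2i), (-3 - 2i), 3.
Their magnitudes are: 3, 3.606, 3.606, 3.
Zeros with |z| < R = 3.5: -3, 3.
Count = 2.
By the argument principle, (1/2πi) ∮_{|z|=R} p'(z)/p(z) dz equals exactly this count.

Number of zeros inside |z| < 3.5: 2.


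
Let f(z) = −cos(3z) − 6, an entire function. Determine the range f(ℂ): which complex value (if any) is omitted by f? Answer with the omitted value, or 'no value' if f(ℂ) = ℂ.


Little Picard bounds the complement of f(ℂ) to at most one point.
cos is entire and surjective onto ℂ: for every w ∈ ℂ, cos(ζ) = w has a solution ζ ∈ ℂ (e.g., via the complex inverse arccos). With ζ = 3z this gives z = ζ/(3). Then -1·cos(3z) takes every value in -1·ℂ = ℂ, and adding -6 is a bijection of ℂ. So f is surjective and omits no value. (Note: only on the real line is cos bounded by [−1, 1].)

Omitted value: no value.


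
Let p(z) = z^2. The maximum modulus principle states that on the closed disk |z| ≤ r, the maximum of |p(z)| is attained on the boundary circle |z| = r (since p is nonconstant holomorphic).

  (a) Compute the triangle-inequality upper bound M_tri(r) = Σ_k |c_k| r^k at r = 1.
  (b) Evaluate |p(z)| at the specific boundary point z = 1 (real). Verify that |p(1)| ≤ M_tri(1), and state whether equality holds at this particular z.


Coefficients: c_0 = 0, c_1 = 0, c_2 = 1. Radius r = 1.
Part (a). Triangle bound: M_tri(r) = Σ_k |c_k| r^k
  = |0|·1^0 + |0|·1^1 + |1|·1^2
  = 0 + 0 + 1 = 1.
This bounds M(r) := max_{|z|=r} |p(z)| from above; equality holds iff all terms c_k z^k can be made to align in phase at a single z on |z|=r.
Part (b). At z = 1 (real, on the circle |z| = r):
  p(1) = (0)·1^0 + (0)·1^1 + (1)·1^2 = 1.
  |p(1)| = 1.
Since all nonzero coefficients share the same sign, |p(1)| = 1 = M_tri(1); the triangle bound is attained at z = 1, so in fact M(r) = 1.

M_tri(1) = 1; |p(1)| = 1; equality at z=1: yes.


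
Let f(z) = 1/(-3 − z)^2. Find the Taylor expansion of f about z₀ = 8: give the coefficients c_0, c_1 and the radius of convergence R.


Let w = z − z₀, so z = z₀ + w.
Then -3 − z = -3 − (z₀ + w) = (-3 − z₀) − w = -11 − w.
f(z) = 1/(-11 − w)^2 = (1/(-11)^2) · (1 − w/(-11))^{−2}.
By the binomial series (1−u)^{−2} = Σ_{n≥0} C(n+1, 1) u^n for |u|<1, with u = w/(-11):
  c_n = C(n+1, 1) / (-11)^(n+2).
  c_0 = 1/(-11)^2 = 1/121.
  c_1 = 2/(-11)^3 = -2/1331.
The series is valid for |w/d| < 1, i.e. |z − z₀| < |d|.
Radius of convergence: R = |-3 − z₀| = |-11| = 11 (distance from z₀ to the singularity z = -3).

c_0 = 1/121, c_1 = -2/1331; R = 11.


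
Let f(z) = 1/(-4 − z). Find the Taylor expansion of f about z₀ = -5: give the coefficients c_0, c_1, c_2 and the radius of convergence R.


Let w = z − z₀, so z = z₀ + w.
Then -4 − z = -4 − (z₀ + w) = (-4 − z₀) − w = 1 − w.
f(z) = 1/(1 − w) = (1/(1)) · 1/(1 − w/(1)) = Σ_{n≥0} w^n / (1)^(n+1).
So c_n = 1/(1)^(n+1):
  c_0 = 1/(1)^1 = 1.
  c_1 = 1/(1)^2 = 1.
  c_2 = 1/(1)^3 = 1.
The series is valid for |w/d| < 1, i.e. |z − z₀| < |d|.
Radius of convergence: R = |-4 − z₀| = |1| = 1 (distance from z₀ to the singularity z = -4).

c_0 = 1, c_1 = 1, c_2 = 1; R = 1.


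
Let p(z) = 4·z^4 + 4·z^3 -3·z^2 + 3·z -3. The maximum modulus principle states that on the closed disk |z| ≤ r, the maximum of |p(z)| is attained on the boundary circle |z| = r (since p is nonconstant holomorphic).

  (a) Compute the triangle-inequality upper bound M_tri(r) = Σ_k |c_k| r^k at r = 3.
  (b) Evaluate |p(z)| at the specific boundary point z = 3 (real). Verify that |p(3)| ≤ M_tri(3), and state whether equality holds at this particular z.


Coefficients: c_0 = -3, c_1 = 3, c_2 = -3, c_3 = 4, c_4 = 4. Radius r = 3.
Part (a). Triangle bound: M_tri(r) = Σ_k |c_k| r^k
  = |-3|·3^0 + |3|·3^1 + |-3|·3^2 + |4|·3^3 + |4|·3^4
  = 3 + 9 + 27 + 108 + 324 = 471.
This bounds M(r) := max_{|z|=r} |p(z)| from above; equality holds iff all terms c_k z^k can be made to align in phase at a single z on |z|=r.
Part (b). At z = 3 (real, on the circle |z| = r):
  p(3) = (-3)·3^0 + (3)·3^1 + (-3)·3^2 + (4)·3^3 + (4)·3^4 = 411.
  |p(3)| = 411.
Check: |p(3)| = 411 ≤ 471 = M_tri(3). ✓ Equality does not hold at z = 3 (the coefficients have mixed signs, so the terms do not all align in phase there).

M_tri(3) = 471; |p(3)| = 411; equality at z=3: no.


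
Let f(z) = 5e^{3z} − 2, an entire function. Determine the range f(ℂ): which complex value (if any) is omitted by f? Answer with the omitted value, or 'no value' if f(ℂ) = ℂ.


Little Picard bounds the complement of f(ℂ) to at most one point.
e^{3z} is never zero on ℂ, so 5·e^{3z} takes every value in ℂ ∖ {0}. Adding -2 shifts the range to ℂ ∖ {-2}. Thus f omits exactly the value -2.

Omitted value: -2.


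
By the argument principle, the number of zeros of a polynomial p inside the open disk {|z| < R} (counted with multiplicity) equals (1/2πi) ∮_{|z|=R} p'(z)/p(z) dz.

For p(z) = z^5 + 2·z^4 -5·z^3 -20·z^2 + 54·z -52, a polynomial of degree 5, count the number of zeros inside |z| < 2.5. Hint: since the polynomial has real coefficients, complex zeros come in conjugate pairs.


The zeros of p are: 2, (1 + 1i), (1 - 1i), (-3 + 2i), (-3 - 2i).
Their magnitudes are: 2, 1.414, 1.414, 3.606, 3.606.
Zeros with |z| < R = 2.5: 2, (1 + 1i), (1 - 1i).
Count = 3.
By the argument principle, (1/2πi) ∮_{|z|=R} p'(z)/p(z) dz equals exactly this count.

Number of zeros inside |z| < 2.5: 3.


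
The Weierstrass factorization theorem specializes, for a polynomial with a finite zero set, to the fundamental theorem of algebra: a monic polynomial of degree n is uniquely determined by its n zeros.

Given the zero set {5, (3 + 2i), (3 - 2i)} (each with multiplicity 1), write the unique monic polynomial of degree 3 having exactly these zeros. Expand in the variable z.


The polynomial is p(z) = ∏_{α ∈ S} (z − α), where S = {5, (3 + 2i), (3 - 2i)}.
Expanding the product yields: p(z) = z^3 -11·z^2 + 43·z -65.
Note conjugate pairs combine to real quadratics: (z − (3+2i))(z − (3−2i)) = z² − 6z + 13.
The resulting polynomial has degree 3 and real coefficients as required.

p(z) = z^3 -11·z^2 + 43·z -65.


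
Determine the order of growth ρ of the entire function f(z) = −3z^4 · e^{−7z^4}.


M(r) = max_{|z|=r} |-3|·|z|^4·|e^{−7z^4}| = 3·r^4 · e^{7r^4} (the factors attain their maxima compatibly on |z|=r). Then log M(r) = log 3 + 4·log r + 7r^4, dominated by the last term, so log log M(r) ~ 4·log r. The polynomial factor -3z^4 contributes only a log r term and does not affect the order. ρ = 4.
Therefore ρ = 4.

Order ρ = 4.


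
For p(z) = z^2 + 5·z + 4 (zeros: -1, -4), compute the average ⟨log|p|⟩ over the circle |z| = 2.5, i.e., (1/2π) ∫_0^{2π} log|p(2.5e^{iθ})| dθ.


Zeros: -4, -1; r = 2.5.
Inside |z| < r: -1. Outside (|z| ≥ r): -4.
p(0) = 4, so log|p(0)| = log(4) = 1.3863.
Apply Jensen: I(r) = log|p(0)| + Σ_k log(r/|z_k|), summed over zeros inside |z| < r.
  log(r/|z_k|) for z_k = -1: log(2.5/1) = 0.9163
  Outside zeros (-4) contribute nothing to the Jensen sum.
Sum over inside zeros: 0.9163.
I(r) = log|p(0)| + (inside sum) = 1.3863 + 0.9163 = 2.3026.
Note: since some zeros are outside |z| ≤ r, the simplified n·log(r) form does NOT apply — only the inside zeros contribute.

I(r) ≈ 2.3026.


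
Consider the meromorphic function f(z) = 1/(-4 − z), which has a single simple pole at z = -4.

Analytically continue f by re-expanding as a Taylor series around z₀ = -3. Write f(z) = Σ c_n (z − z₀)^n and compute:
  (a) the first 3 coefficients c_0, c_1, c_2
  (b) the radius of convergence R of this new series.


Let w = z − z₀, so z = z₀ + w.
Then -4 − z = -4 − (z₀ + w) = (-4 − z₀) − w = -1 − w.
f(z) = 1/(-1 − w) = (1/(-1)) · 1/(1 − w/(-1)) = Σ_{n≥0} w^n / (-1)^(n+1).
So c_n = 1/(-1)^(n+1):
  c_0 = 1/(-1)^1 = -1.
  c_1 = 1/(-1)^2 = 1.
  c_2 = 1/(-1)^3 = -1.
The series is valid for |w/d| < 1, i.e. |z − z₀| < |d|.
Radius of convergence: R = |-4 − z₀| = |-1| = 1 (distance from z₀ to the singularity z = -4).

c_0 = -1, c_1 = 1, c_2 = -1; R = 1.


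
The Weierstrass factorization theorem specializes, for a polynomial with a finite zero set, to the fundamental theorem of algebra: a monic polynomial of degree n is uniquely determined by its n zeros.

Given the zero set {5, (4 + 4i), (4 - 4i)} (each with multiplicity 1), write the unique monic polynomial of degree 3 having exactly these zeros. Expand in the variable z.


The polynomial is p(z) = ∏_{α ∈ S} (z − α), where S = {5, (4 + 4i), (4 - 4i)}.
Expanding the product yields: p(z) = z^3 -13·z^2 + 72·z -160.
Note conjugate pairs combine to real quadratics: (z − (4+4i))(z − (4−4i)) = z² − 8z + 32.
The resulting polynomial has degree 3 and real coefficients as required.

p(z) = z^3 -13·z^2 + 72·z -160.


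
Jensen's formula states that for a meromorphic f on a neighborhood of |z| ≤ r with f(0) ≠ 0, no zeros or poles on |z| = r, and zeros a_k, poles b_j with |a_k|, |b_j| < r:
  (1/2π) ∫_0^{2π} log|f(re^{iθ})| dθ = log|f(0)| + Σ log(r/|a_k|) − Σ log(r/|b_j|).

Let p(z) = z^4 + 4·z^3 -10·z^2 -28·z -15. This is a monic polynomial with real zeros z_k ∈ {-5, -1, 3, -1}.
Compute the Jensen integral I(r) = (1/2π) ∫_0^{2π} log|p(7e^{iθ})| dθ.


Zeros: -5, -1, -1, 3; r = 7.
Inside |z| < r: -5, -1, -1, 3. Outside (|z| ≥ r): ∅.
p(0) = -15, so log|p(0)| = log(15) = 2.7081.
Apply Jensen: I(r) = log|p(0)| + Σ_k log(r/|z_k|), summed over zeros inside |z| < r.
  log(r/|z_k|) for z_k = -5: log(7/5) = 0.3365
  log(r/|z_k|) for z_k = -1: log(7/1) = 1.9459
  log(r/|z_k|) for z_k = 3: log(7/3) = 0.8473
  log(r/|z_k|) for z_k = -1: log(7/1) = 1.9459
Sum over inside zeros: 5.0756.
I(r) = log|p(0)| + (inside sum) = 2.7081 + 5.0756 = 7.7836.
Closed form (all zeros inside, monic): I(r) = n·log(r) = 4·log(7) = 7.7836. ✓

I(r) ≈ 7.7836.


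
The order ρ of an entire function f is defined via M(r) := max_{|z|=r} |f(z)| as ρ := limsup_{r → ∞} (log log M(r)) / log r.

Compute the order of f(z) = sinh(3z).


sinh(w) is a linear combination of e^{iw} and e^{−iw} (or e^w, e^{−w} in the hyperbolic case), so |sinh(w)| ≤ e^{|w|}. With w = 3z, |w| ≤ 3|z| + 0 = 3r + 0 on |z| = r, giving M(r) ≤ e^{3r + 0}, so ρ ≤ 1. On a suitable ray (z = it for sin/cos; z = t for sinh/cosh, t real → ∞), |sinh(3z)| grows like e^{3|t|}/2, so ρ ≥ 1. Hence ρ = 1.
Therefore ρ = 1.

Order ρ = 1.


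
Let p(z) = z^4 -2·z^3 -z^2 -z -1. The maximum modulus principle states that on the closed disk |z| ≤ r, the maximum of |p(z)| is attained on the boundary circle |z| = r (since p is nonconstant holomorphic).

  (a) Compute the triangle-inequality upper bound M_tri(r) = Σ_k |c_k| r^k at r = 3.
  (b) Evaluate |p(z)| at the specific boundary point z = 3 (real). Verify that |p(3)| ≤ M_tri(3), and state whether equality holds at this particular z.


Coefficients: c_0 = -1, c_1 = -1, c_2 = -1, c_3 = -2, c_4 = 1. Radius r = 3.
Part (a). Triangle bound: M_tri(r) = Σ_k |c_k| r^k
  = |-1|·3^0 + |-1|·3^1 + |-1|·3^2 + |-2|·3^3 + |1|·3^4
  = 1 + 3 + 9 + 54 + 81 = 148.
This bounds M(r) := max_{|z|=r} |p(z)| from above; equality holds iff all terms c_k z^k can be made to align in phase at a single z on |z|=r.
Part (b). At z = 3 (real, on the circle |z| = r):
  p(3) = (-1)·3^0 + (-1)·3^1 + (-1)·3^2 + (-2)·3^3 + (1)·3^4 = 14.
  |p(3)| = 14.
Check: |p(3)| = 14 ≤ 148 = M_tri(3). ✓ Equality does not hold at z = 3 (the coefficients have mixed signs, so the terms do not all align in phase there).

M_tri(3) = 148; |p(3)| = 14; equality at z=3: no.


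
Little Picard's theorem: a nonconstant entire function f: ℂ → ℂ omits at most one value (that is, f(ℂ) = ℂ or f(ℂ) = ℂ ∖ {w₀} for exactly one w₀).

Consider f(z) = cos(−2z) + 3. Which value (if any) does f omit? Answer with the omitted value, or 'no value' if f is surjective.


Little Picard bounds the complement of f(ℂ) to at most one point.
cos is entire and surjective onto ℂ: for every w ∈ ℂ, cos(ζ) = w has a solution ζ ∈ ℂ (e.g., via the complex inverse arccos). With ζ = −2z this gives z = ζ/(-2). Then 1·cos(−2z) takes every value in 1·ℂ = ℂ, and adding 3 is a bijection of ℂ. So f is surjective and omits no value. (Note: only on the real line is cos bounded by [−1, 1].)

Omitted value: no value.


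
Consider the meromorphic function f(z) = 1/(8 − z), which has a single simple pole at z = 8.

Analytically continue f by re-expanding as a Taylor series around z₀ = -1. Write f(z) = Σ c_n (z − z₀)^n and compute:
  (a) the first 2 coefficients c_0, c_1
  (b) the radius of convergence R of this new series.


Let w = z − z₀, so z = z₀ + w.
Then 8 − z = 8 − (z₀ + w) = (8 − z₀) − w = 9 − w.
f(z) = 1/(9 − w) = (1/(9)) · 1/(1 − w/(9)) = Σ_{n≥0} w^n / (9)^(n+1).
So c_n = 1/(9)^(n+1):
  c_0 = 1/(9)^1 = 1/9.
  c_1 = 1/(9)^2 = 1/81.
The series is valid for |w/d| < 1, i.e. |z − z₀| < |d|.
Radius of convergence: R = |8 − z₀| = |9| = 9 (distance from z₀ to the singularity z = 8).

c_0 = 1/9, c_1 = 1/81; R = 9.


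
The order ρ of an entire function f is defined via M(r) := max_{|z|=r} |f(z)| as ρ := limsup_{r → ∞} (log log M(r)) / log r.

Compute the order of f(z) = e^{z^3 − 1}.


|e^{z^3 − 1}| = e^{Re(1·z^3) + -1} ≤ e^{1|z|^3 + -1} = e^{1r^3 + -1} on |z| = r, so ρ ≤ 3. Choosing z on |z|=r so that 1·z^3 is real positive (always possible by picking arg z appropriately) gives |f(z)| = e^{1r^3 + -1}, matching the bound. The additive constant -1 does not affect log log M(r) ~ 3·log r. Hence ρ = 3.
Therefore ρ = 3.

Order ρ = 3.


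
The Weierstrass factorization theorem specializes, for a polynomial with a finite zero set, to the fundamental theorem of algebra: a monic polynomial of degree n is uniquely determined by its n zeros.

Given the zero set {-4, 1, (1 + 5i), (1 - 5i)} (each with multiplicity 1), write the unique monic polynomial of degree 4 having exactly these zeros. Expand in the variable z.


The polynomial is p(z) = ∏_{α ∈ S} (z − α), where S = {-4, 1, (1 + 5i), (1 - 5i)}.
Expanding the product yields: p(z) = z^4 + z^3 + 16·z^2 + 86·z -104.
Note conjugate pairs combine to real quadratics: (z − (1+5i))(z − (1−5i)) = z² − 2z + 26.
The resulting polynomial has degree 4 and real coefficients as required.

p(z) = z^4 + z^3 + 16·z^2 + 86·z -104.


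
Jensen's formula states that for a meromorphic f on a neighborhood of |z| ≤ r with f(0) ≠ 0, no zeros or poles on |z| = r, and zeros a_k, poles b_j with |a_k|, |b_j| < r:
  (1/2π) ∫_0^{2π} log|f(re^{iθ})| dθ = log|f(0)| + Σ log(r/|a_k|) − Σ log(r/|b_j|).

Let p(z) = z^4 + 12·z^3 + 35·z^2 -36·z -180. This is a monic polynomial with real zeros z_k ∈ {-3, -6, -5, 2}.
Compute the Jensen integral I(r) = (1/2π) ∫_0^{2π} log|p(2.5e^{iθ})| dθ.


Zeros: -6, -5, -3, 2; r = 2.5.
Inside |z| < r: 2. Outside (|z| ≥ r): -6, -5, -3.
p(0) = -180, so log|p(0)| = log(180) = 5.1930.
Apply Jensen: I(r) = log|p(0)| + Σ_k log(r/|z_k|), summed over zeros inside |z| < r.
  log(r/|z_k|) for z_k = 2: log(2.5/2) = 0.2231
  Outside zeros (-6, -5, -3) contribute nothing to the Jensen sum.
Sum over inside zeros: 0.2231.
I(r) = log|p(0)| + (inside sum) = 5.1930 + 0.2231 = 5.4161.
Note: since some zeros are outside |z| ≤ r, the simplified n·log(r) form does NOT apply — only the inside zeros contribute.

I(r) ≈ 5.4161.


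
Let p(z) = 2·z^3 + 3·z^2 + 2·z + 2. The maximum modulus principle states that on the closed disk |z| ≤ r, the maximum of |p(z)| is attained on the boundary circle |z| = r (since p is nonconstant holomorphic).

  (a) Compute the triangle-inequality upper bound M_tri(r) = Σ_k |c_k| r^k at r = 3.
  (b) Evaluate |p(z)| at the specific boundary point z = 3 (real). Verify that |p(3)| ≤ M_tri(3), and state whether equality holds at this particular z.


Coefficients: c_0 = 2, c_1 = 2, c_2 = 3, c_3 = 2. Radius r = 3.
Part (a). Triangle bound: M_tri(r) = Σ_k |c_k| r^k
  = |2|·3^0 + |2|·3^1 + |3|·3^2 + |2|·3^3
  = 2 + 6 + 27 + 54 = 89.
This bounds M(r) := max_{|z|=r} |p(z)| from above; equality holds iff all terms c_k z^k can be made to align in phase at a single z on |z|=r.
Part (b). At z = 3 (real, on the circle |z| = r):
  p(3) = (2)·3^0 + (2)·3^1 + (3)·3^2 + (2)·3^3 = 89.
  |p(3)| = 89.
Since all nonzero coefficients share the same sign, |p(3)| = 89 = M_tri(3); the triangle bound is attained at z = 3, so in fact M(r) = 89.

M_tri(3) = 89; |p(3)| = 89; equality at z=3: yes.


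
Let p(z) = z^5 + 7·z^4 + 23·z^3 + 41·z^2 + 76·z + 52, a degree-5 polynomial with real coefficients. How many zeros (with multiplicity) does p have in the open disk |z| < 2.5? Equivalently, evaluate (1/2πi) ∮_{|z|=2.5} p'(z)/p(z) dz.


The zeros of p are: (-3 + 2i), (-3 - 2i), -1, (0 + 2i), (0 - 2i).
Their magnitudes are: 3.606, 3.606, 1, 2, 2.
Zeros with |z| < R = 2.5: -1, (0 + 2i), (0 - 2i).
Count = 3.
By the argument principle, (1/2πi) ∮_{|z|=R} p'(z)/p(z) dz equals exactly this count.

Number of zeros inside |z| < 2.5: 3.


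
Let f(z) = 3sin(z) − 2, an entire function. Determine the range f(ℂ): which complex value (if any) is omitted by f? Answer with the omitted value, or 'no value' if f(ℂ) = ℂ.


Little Picard bounds the complement of f(ℂ) to at most one point.
sin is entire and surjective onto ℂ: for every w ∈ ℂ, sin(ζ) = w has a solution ζ ∈ ℂ (e.g., via the complex inverse arcsin). With ζ = z this gives z = ζ/(1). Then 3·sin(z) takes every value in 3·ℂ = ℂ, and adding -2 is a bijection of ℂ. So f is surjective and omits no value. (Note: only on the real line is sin bounded by [−1, 1].)

Omitted value: no value.


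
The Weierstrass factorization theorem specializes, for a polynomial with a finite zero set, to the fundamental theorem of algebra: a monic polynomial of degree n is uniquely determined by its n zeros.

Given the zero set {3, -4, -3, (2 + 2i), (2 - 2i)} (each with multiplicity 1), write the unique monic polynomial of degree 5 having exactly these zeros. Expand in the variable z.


The polynomial is p(z) = ∏_{α ∈ S} (z − α), where S = {3, -4, -3, (2 + 2i), (2 - 2i)}.
Expanding the product yields: p(z) = z^5 -17·z^3 + 32·z^2 + 72·z -288.
Note conjugate pairs combine to real quadratics: (z − (2+2i))(z − (2−2i)) = z² − 4z + 8.
The resulting polynomial has degree 5 and real coefficients as required.

p(z) = z^5 -17·z^3 + 32·z^2 + 72·z -288.


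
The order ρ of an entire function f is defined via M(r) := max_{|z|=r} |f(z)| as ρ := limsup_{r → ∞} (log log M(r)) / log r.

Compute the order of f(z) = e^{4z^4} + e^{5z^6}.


Each summand is entire of order 4 and 6 respectively (as in the single-exponential case). The order of a sum is at most the max of the orders, so ρ ≤ 6. For the lower bound: on |z|=r choose arg z so that 5z^6 is real positive; then |e^{5z^6}| = e^{5r^6} while |e^{4z^4}| ≤ e^{4r^4} = o(e^{5r^6}). So |f| ≥ e^{5r^6}(1 − o(1)) and ρ ≥ 6. Hence ρ = max(4, 6) = 6.
Therefore ρ = 6.

Order ρ = 6.


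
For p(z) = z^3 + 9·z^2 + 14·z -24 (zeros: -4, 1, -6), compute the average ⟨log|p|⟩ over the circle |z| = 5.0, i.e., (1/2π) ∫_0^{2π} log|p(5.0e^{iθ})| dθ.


Zeros: -6, -4, 1; r = 5.0.
Inside |z| < r: -4, 1. Outside (|z| ≥ r): -6.
p(0) = -24, so log|p(0)| = log(24) = 3.1781.
Apply Jensen: I(r) = log|p(0)| + Σ_k log(r/|z_k|), summed over zeros inside |z| < r.
  log(r/|z_k|) for z_k = -4: log(5.0/4) = 0.2231
  log(r/|z_k|) for z_k = 1: log(5.0/1) = 1.6094
  Outside zeros (-6) contribute nothing to the Jensen sum.
Sum over inside zeros: 1.8326.
I(r) = log|p(0)| + (inside sum) = 3.1781 + 1.8326 = 5.0106.
Note: since some zeros are outside |z| ≤ r, the simplified n·log(r) form does NOT apply — only the inside zeros contribute.

I(r) ≈ 5.0106.


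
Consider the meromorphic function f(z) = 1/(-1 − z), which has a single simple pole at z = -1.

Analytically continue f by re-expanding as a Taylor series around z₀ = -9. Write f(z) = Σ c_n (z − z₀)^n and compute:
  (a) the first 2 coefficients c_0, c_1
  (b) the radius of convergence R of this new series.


Let w = z − z₀, so z = z₀ + w.
Then -1 − z = -1 − (z₀ + w) = (-1 − z₀) − w = 8 − w.
f(z) = 1/(8 − w) = (1/(8)) · 1/(1 − w/(8)) = Σ_{n≥0} w^n / (8)^(n+1).
So c_n = 1/(8)^(n+1):
  c_0 = 1/(8)^1 = 1/8.
  c_1 = 1/(8)^2 = 1/64.
The series is valid for |w/d| < 1, i.e. |z − z₀| < |d|.
Radius of convergence: R = |-1 − z₀| = |8| = 8 (distance from z₀ to the singularity z = -1).

c_0 = 1/8, c_1 = 1/64; R = 8.


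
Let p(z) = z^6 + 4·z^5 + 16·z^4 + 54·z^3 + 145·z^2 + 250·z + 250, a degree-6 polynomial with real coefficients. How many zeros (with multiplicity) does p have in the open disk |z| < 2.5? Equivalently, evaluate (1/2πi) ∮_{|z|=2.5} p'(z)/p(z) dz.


The zeros of p are: (-2 + 1i), (-2 - 1i), (1 + 3i), (1 - 3i), (-1 + 2i), (-1 - 2i).
Their magnitudes are: 2.236, 2.236, 3.162, 3.162, 2.236, 2.236.
Zeros with |z| < R = 2.5: (-2 + 1i), (-2 - 1i), (-1 + 2i), (-1 - 2i).
Count = 4.
By the argument principle, (1/2πi) ∮_{|z|=R} p'(z)/p(z) dz equals exactly this count.

Number of zeros inside |z| < 2.5: 4.


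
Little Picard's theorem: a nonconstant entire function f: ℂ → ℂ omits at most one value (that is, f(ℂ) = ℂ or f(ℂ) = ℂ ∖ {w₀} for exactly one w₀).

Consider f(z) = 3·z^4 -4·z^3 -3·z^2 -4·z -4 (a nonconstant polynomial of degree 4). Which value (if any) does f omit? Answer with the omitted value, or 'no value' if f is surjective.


Little Picard bounds the complement of f(ℂ) to at most one point.
For every w ∈ ℂ, the equation p(z) − w = 0 is a nonconstant polynomial in z and hence has at least one root by the fundamental theorem of algebra. So p is surjective onto ℂ, omitting no value.

Omitted value: no value.


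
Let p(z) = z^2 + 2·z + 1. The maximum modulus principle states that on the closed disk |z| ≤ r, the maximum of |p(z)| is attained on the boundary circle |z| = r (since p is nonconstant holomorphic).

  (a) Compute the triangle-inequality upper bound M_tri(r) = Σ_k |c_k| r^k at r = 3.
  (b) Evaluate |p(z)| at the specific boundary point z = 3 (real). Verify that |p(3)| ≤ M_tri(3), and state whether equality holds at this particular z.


Coefficients: c_0 = 1, c_1 = 2, c_2 = 1. Radius r = 3.
Part (a). Triangle bound: M_tri(r) = Σ_k |c_k| r^k
  = |1|·3^0 + |2|·3^1 + |1|·3^2
  = 1 + 6 + 9 = 16.
This bounds M(r) := max_{|z|=r} |p(z)| from above; equality holds iff all terms c_k z^k can be made to align in phase at a single z on |z|=r.
Part (b). At z = 3 (real, on the circle |z| = r):
  p(3) = (1)·3^0 + (2)·3^1 + (1)·3^2 = 16.
  |p(3)| = 16.
Since all nonzero coefficients share the same sign, |p(3)| = 16 = M_tri(3); the triangle bound is attained at z = 3, so in fact M(r) = 16.

M_tri(3) = 16; |p(3)| = 16; equality at z=3: yes.
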